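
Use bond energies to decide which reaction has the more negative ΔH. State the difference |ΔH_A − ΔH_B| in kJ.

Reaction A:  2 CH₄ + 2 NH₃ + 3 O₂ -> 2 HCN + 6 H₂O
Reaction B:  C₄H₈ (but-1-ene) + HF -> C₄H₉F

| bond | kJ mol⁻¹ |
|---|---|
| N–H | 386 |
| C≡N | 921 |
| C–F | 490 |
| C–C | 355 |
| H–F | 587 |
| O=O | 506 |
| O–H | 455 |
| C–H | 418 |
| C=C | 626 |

Reaction A, by 910 kJ

Reaction A:
  Bonds broken (reactants):
    C–H: 8 × 418 = 3344
    N–H: 6 × 386 = 2316
    O=O: 3 × 506 = 1518
    Σ(broken) = 7178 kJ
  Bonds formed (products):
    C≡N: 2 × 921 = 1842
    C–H: 2 × 418 = 836
    O–H: 12 × 455 = 5460
    Σ(formed) = 8138 kJ
  ΔH_A = 7178 − 8138 = −960 kJ
Reaction B:
  Bonds broken (reactants):
    C–C: 2 × 355 = 710
    C–H: 8 × 418 = 3344
    C=C: 1 × 626 = 626
    H–F: 1 × 587 = 587
    Σ(broken) = 5267 kJ
  Bonds formed (products):
    C–C: 3 × 355 = 1065
    C–F: 1 × 490 = 490
    C–H: 9 × 418 = 3762
    Σ(formed) = 5317 kJ
  ΔH_B = 5267 − 5317 = −50 kJ
ΔH_A − ΔH_B = −910 kJ, so reaction A has the more negative ΔH; |ΔH_A − ΔH_B| = 910 kJ.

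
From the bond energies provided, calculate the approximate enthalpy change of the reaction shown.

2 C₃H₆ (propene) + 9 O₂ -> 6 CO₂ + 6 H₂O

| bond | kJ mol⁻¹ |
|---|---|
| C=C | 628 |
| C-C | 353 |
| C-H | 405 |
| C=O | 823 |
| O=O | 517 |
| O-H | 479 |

ΔH ≈ −4149 kJ

Bonds broken (reactants):
  C-C: 2 × 353 = 706
  C-H: 12 × 405 = 4860
  C=C: 2 × 628 = 1256
  O=O: 9 × 517 = 4653
  Σ(broken) = 11475 kJ
Bonds formed (products):
  C=O: 12 × 823 = 9876
  O-H: 12 × 479 = 5748
  Σ(formed) = 15624 kJ
ΔH = Σ(broken) − Σ(formed) = 11475 − 15624 = −4149 kJ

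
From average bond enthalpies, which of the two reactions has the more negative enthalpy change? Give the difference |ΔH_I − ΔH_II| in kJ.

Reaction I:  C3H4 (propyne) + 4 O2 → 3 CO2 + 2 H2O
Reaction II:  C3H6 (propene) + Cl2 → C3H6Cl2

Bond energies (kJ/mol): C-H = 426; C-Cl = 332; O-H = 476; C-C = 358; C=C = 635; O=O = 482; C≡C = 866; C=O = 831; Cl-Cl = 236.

Reaction I, by 1883 kJ

Reaction I:
  Bonds broken (reactants):
    C≡C: 1 × 866 = 866
    C-C: 1 × 358 = 358
    C-H: 4 × 426 = 1704
    O=O: 4 × 482 = 1928
    Σ(broken) = 4856 kJ
  Bonds formed (products):
    C=O: 6 × 831 = 4986
    O-H: 4 × 476 = 1904
    Σ(formed) = 6890 kJ
  ΔH_I = 4856 − 6890 = −2034 kJ
Reaction II:
  Bonds broken (reactants):
    C-C: 1 × 358 = 358
    C-H: 6 × 426 = 2556
    C=C: 1 × 635 = 635
    Cl-Cl: 1 × 236 = 236
    Σ(broken) = 3785 kJ
  Bonds formed (products):
    C-C: 2 × 358 = 716
    C-Cl: 2 × 332 = 664
    C-H: 6 × 426 = 2556
    Σ(formed) = 3936 kJ
  ΔH_II = 3785 − 3936 = −151 kJ
ΔH_I − ΔH_II = −1883 kJ, so reaction I has the more negative ΔH; |ΔH_I − ΔH_II| = 1883 kJ.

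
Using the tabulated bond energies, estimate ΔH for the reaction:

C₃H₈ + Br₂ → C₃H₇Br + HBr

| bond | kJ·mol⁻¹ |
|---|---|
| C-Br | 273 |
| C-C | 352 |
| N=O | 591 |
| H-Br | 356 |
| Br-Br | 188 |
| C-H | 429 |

Bonds broken (reactants):
  Br-Br: 1 × 188 = 188
  C-C: 2 × 352 = 704
  C-H: 8 × 429 = 3432
  Σ(broken) = 4324 kJ
Bonds formed (products):
  C-Br: 1 × 273 = 273
  C-C: 2 × 352 = 704
  C-H: 7 × 429 = 3003
  H-Br: 1 × 356 = 356
  Σ(formed) = 4336 kJ
ΔH = Σ(broken) − Σ(formed) = 4324 − 4336 = −12 kJ

ΔH ≈ −12 kJ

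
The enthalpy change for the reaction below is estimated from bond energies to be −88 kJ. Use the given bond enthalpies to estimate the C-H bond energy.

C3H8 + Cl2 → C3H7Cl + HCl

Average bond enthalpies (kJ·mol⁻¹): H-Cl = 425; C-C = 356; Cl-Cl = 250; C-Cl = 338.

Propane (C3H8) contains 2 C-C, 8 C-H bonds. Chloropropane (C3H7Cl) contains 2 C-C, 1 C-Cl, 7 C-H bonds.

D(C-H) ≈ 425 kJ/mol

Let D be the C-H bond energy.
Σ(broken) = 2×356 + 8×D + 1×250 = 962 + 8D
Σ(formed) = 2×356 + 1×338 + 7×D + 1×425 = 1475 + 7D
ΔH = Σ(broken) − Σ(formed) = (962 + 8D) − (1475 + 7D) = −513 + D
Setting this equal to −88 kJ gives D = 425 kJ/mol.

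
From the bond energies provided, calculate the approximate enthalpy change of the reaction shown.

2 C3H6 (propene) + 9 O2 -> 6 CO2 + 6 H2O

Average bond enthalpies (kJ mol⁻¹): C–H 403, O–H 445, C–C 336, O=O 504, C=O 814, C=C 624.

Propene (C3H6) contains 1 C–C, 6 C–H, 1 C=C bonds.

Bonds broken (reactants):
  C–C: 2 × 336 = 672
  C–H: 12 × 403 = 4836
  C=C: 2 × 624 = 1248
  O=O: 9 × 504 = 4536
  Σ(broken) = 11292 kJ
Bonds formed (products):
  C=O: 12 × 814 = 9768
  O–H: 12 × 445 = 5340
  Σ(formed) = 15108 kJ
ΔH = Σ(broken) − Σ(formed) = 11292 − 15108 = −3816 kJ

ΔH ≈ −3816 kJ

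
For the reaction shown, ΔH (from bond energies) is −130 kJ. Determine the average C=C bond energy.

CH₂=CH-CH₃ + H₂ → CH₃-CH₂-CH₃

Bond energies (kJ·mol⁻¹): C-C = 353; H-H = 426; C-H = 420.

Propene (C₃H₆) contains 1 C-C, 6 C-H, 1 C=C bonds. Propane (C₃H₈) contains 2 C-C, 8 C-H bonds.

D(C=C) ≈ 637 kJ/mol

Let D be the C=C bond energy.
Σ(broken) = 1×353 + 6×420 + 1×D + 1×426 = 3299 + D
Σ(formed) = 2×353 + 8×420 = 4066
ΔH = Σ(broken) − Σ(formed) = (3299 + D) − (4066) = −767 + D
Setting this equal to −130 kJ gives D = 637 kJ/mol.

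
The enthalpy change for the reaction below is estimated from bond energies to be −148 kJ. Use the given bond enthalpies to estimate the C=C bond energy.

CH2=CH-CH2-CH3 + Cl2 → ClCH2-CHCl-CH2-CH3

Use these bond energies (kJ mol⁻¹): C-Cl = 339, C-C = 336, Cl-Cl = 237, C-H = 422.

Let D be the C=C bond energy.
Σ(broken) = 2×336 + 8×422 + 1×D + 1×237 = 4285 + D
Σ(formed) = 3×336 + 2×339 + 8×422 = 5062
ΔH = Σ(broken) − Σ(formed) = (4285 + D) − (5062) = −777 + D
Setting this equal to −148 kJ gives D = 629 kJ/mol.

D(C=C) ≈ 629 kJ/mol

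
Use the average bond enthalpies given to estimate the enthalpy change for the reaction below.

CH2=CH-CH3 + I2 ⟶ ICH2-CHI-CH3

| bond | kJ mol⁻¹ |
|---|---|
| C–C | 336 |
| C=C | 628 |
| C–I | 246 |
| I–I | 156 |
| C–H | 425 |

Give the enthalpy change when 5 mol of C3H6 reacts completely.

Bonds broken (reactants):
  C–C: 1 × 336 = 336
  C–H: 6 × 425 = 2550
  C=C: 1 × 628 = 628
  I–I: 1 × 156 = 156
  Σ(broken) = 3670 kJ
Bonds formed (products):
  C–C: 2 × 336 = 672
  C–H: 6 × 425 = 2550
  C–I: 2 × 246 = 492
  Σ(formed) = 3714 kJ
ΔH = Σ(broken) − Σ(formed) = 3670 − 3714 = −44 kJ
For 5× the reaction as written: 5 × (−44) = −220 kJ

ΔH = −220 kJ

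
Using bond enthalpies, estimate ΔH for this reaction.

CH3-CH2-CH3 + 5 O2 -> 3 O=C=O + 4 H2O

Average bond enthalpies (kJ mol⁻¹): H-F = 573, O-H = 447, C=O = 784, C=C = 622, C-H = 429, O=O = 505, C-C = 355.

Bonds broken (reactants):
  C-C: 2 × 355 = 710
  C-H: 8 × 429 = 3432
  O=O: 5 × 505 = 2525
  Σ(broken) = 6667 kJ
Bonds formed (products):
  C=O: 6 × 784 = 4704
  O-H: 8 × 447 = 3576
  Σ(formed) = 8280 kJ
ΔH = Σ(broken) − Σ(formed) = 6667 − 8280 = −1613 kJ

ΔH ≈ −1613 kJ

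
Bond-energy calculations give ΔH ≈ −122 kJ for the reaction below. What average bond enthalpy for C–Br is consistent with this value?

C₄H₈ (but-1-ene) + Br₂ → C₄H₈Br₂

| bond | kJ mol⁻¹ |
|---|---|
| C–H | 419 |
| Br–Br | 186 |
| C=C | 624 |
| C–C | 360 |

Let D be the C–Br bond energy.
Σ(broken) = 1×186 + 2×360 + 8×419 + 1×624 = 4882
Σ(formed) = 2×D + 3×360 + 8×419 = 4432 + 2D
ΔH = Σ(broken) − Σ(formed) = (4882) − (4432 + 2D) = +450 − 2D
Setting this equal to −122 kJ gives 2D = 572, so D = 286 kJ/mol.

D(C–Br) ≈ 286 kJ/mol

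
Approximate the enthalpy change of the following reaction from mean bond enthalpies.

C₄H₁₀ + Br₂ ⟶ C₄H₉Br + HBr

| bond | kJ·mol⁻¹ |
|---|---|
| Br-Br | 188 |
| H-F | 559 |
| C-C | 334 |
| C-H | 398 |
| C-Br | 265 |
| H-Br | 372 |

ΔH ≈ −51 kJ

Bonds broken (reactants):
  Br-Br: 1 × 188 = 188
  C-C: 3 × 334 = 1002
  C-H: 10 × 398 = 3980
  Σ(broken) = 5170 kJ
Bonds formed (products):
  C-Br: 1 × 265 = 265
  C-C: 3 × 334 = 1002
  C-H: 9 × 398 = 3582
  H-Br: 1 × 372 = 372
  Σ(formed) = 5221 kJ
ΔH = Σ(broken) − Σ(formed) = 5170 − 5221 = −51 kJ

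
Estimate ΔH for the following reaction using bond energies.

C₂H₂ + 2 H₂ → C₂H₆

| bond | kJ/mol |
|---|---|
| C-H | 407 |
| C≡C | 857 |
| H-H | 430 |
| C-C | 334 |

Bonds broken (reactants):
  C≡C: 1 × 857 = 857
  C-H: 2 × 407 = 814
  H-H: 2 × 430 = 860
  Σ(broken) = 2531 kJ
Bonds formed (products):
  C-C: 1 × 334 = 334
  C-H: 6 × 407 = 2442
  Σ(formed) = 2776 kJ
ΔH = Σ(broken) − Σ(formed) = 2531 − 2776 = −245 kJ

ΔH ≈ −245 kJ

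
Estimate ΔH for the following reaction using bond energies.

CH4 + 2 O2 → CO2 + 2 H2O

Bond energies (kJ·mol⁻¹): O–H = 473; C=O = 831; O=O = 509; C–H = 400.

Bonds broken (reactants):
  C–H: 4 × 400 = 1600
  O=O: 2 × 509 = 1018
  Σ(broken) = 2618 kJ
Bonds formed (products):
  C=O: 2 × 831 = 1662
  O–H: 4 × 473 = 1892
  Σ(formed) = 3554 kJ
ΔH = Σ(broken) − Σ(formed) = 2618 − 3554 = −936 kJ

ΔH ≈ −936 kJ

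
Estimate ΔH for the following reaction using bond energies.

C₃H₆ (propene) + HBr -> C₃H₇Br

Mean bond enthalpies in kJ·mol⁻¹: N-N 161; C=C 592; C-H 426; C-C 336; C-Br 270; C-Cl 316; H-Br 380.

Bonds broken (reactants):
  C-C: 1 × 336 = 336
  C-H: 6 × 426 = 2556
  C=C: 1 × 592 = 592
  H-Br: 1 × 380 = 380
  Σ(broken) = 3864 kJ
Bonds formed (products):
  C-Br: 1 × 270 = 270
  C-C: 2 × 336 = 672
  C-H: 7 × 426 = 2982
  Σ(formed) = 3924 kJ
ΔH = Σ(broken) − Σ(formed) = 3864 − 3924 = −60 kJ

ΔH ≈ −60 kJ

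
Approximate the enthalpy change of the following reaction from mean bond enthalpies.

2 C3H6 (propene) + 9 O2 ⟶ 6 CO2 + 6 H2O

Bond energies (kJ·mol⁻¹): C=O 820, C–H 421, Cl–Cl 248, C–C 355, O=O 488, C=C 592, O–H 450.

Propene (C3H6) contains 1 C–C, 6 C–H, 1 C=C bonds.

ΔH ≈ −3902 kJ

Bonds broken (reactants):
  C–C: 2 × 355 = 710
  C–H: 12 × 421 = 5052
  C=C: 2 × 592 = 1184
  O=O: 9 × 488 = 4392
  Σ(broken) = 11338 kJ
Bonds formed (products):
  C=O: 12 × 820 = 9840
  O–H: 12 × 450 = 5400
  Σ(formed) = 15240 kJ
ΔH = Σ(broken) − Σ(formed) = 11338 − 15240 = −3902 kJ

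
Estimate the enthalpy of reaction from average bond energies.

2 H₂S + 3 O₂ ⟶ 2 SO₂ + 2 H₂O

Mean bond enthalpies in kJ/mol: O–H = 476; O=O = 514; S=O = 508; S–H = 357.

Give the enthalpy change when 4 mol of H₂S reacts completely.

ΔH = −1932 kJ

Bonds broken (reactants):
  O=O: 3 × 514 = 1542
  S–H: 4 × 357 = 1428
  Σ(broken) = 2970 kJ
Bonds formed (products):
  O–H: 4 × 476 = 1904
  S=O: 4 × 508 = 2032
  Σ(formed) = 3936 kJ
ΔH = Σ(broken) − Σ(formed) = 2970 − 3936 = −966 kJ
For 2× the reaction as written: 2 × (−966) = −1932 kJ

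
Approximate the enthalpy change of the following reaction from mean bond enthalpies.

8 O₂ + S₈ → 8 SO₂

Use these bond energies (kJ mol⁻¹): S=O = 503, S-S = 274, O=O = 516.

Bonds broken (reactants):
  O=O: 8 × 516 = 4128
  S-S: 8 × 274 = 2192
  Σ(broken) = 6320 kJ
Bonds formed (products):
  S=O: 16 × 503 = 8048
  Σ(formed) = 8048 kJ
ΔH = Σ(broken) − Σ(formed) = 6320 − 8048 = −1728 kJ

ΔH ≈ −1728 kJ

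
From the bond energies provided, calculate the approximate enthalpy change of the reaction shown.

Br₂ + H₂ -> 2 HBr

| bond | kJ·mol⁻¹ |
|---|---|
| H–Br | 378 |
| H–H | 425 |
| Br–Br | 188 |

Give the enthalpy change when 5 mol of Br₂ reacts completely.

ΔH = −715 kJ

Bonds broken (reactants):
  Br–Br: 1 × 188 = 188
  H–H: 1 × 425 = 425
  Σ(broken) = 613 kJ
Bonds formed (products):
  H–Br: 2 × 378 = 756
  Σ(formed) = 756 kJ
ΔH = Σ(broken) − Σ(formed) = 613 − 756 = −143 kJ
For 5× the reaction as written: 5 × (−143) = −715 kJ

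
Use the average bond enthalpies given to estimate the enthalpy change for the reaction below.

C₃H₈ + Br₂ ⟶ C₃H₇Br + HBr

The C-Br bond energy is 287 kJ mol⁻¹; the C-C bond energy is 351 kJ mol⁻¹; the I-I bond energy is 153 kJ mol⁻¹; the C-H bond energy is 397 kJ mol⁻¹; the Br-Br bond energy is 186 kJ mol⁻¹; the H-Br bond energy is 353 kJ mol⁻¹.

Bonds broken (reactants):
  Br-Br: 1 × 186 = 186
  C-C: 2 × 351 = 702
  C-H: 8 × 397 = 3176
  Σ(broken) = 4064 kJ
Bonds formed (products):
  C-Br: 1 × 287 = 287
  C-C: 2 × 351 = 702
  C-H: 7 × 397 = 2779
  H-Br: 1 × 353 = 353
  Σ(formed) = 4121 kJ
ΔH = Σ(broken) − Σ(formed) = 4064 − 4121 = −57 kJ

ΔH ≈ −57 kJ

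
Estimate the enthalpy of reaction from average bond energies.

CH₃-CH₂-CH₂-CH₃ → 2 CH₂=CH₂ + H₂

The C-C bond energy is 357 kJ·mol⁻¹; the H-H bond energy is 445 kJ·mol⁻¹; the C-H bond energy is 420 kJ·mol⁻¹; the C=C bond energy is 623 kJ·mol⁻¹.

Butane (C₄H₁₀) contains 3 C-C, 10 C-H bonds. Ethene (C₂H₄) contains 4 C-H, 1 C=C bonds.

Bonds broken (reactants):
  C-C: 3 × 357 = 1071
  C-H: 10 × 420 = 4200
  Σ(broken) = 5271 kJ
Bonds formed (products):
  C-H: 8 × 420 = 3360
  C=C: 2 × 623 = 1246
  H-H: 1 × 445 = 445
  Σ(formed) = 5051 kJ
ΔH = Σ(broken) − Σ(formed) = 5271 − 5051 = +220 kJ

ΔH ≈ +220 kJ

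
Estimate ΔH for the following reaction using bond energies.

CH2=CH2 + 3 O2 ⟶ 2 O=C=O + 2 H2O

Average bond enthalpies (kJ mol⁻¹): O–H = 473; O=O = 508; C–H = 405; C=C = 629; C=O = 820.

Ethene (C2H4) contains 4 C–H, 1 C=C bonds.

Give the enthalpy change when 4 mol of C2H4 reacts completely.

ΔH = −5596 kJ

Bonds broken (reactants):
  C–H: 4 × 405 = 1620
  C=C: 1 × 629 = 629
  O=O: 3 × 508 = 1524
  Σ(broken) = 3773 kJ
Bonds formed (products):
  C=O: 4 × 820 = 3280
  O–H: 4 × 473 = 1892
  Σ(formed) = 5172 kJ
ΔH = Σ(broken) − Σ(formed) = 3773 − 5172 = −1399 kJ
For 4× the reaction as written: 4 × (−1399) = −5596 kJ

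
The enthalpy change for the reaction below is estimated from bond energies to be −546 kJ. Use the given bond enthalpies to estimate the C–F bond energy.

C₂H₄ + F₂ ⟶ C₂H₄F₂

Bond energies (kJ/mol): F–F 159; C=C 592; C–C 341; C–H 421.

Let D be the C–F bond energy.
Σ(broken) = 4×421 + 1×592 + 1×159 = 2435
Σ(formed) = 1×341 + 2×D + 4×421 = 2025 + 2D
ΔH = Σ(broken) − Σ(formed) = (2435) − (2025 + 2D) = +410 − 2D
Setting this equal to −546 kJ gives 2D = 956, so D = 478 kJ/mol.

D(C–F) ≈ 478 kJ/mol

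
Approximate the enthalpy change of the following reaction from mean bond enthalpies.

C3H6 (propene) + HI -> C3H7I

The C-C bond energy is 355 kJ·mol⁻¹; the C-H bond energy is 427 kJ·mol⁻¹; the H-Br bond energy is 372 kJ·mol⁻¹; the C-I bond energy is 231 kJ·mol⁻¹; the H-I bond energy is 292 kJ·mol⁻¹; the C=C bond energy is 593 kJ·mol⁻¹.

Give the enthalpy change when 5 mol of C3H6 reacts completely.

Bonds broken (reactants):
  C-C: 1 × 355 = 355
  C-H: 6 × 427 = 2562
  C=C: 1 × 593 = 593
  H-I: 1 × 292 = 292
  Σ(broken) = 3802 kJ
Bonds formed (products):
  C-C: 2 × 355 = 710
  C-H: 7 × 427 = 2989
  C-I: 1 × 231 = 231
  Σ(formed) = 3930 kJ
ΔH = Σ(broken) − Σ(formed) = 3802 − 3930 = −128 kJ
For 5× the reaction as written: 5 × (−128) = −640 kJ

ΔH = −640 kJ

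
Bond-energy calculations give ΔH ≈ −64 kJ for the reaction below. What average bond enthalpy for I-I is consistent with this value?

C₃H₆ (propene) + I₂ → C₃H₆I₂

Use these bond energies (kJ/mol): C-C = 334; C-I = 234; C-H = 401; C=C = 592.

Let D be the I-I bond energy.
Σ(broken) = 1×334 + 6×401 + 1×592 + 1×D = 3332 + D
Σ(formed) = 2×334 + 6×401 + 2×234 = 3542
ΔH = Σ(broken) − Σ(formed) = (3332 + D) − (3542) = −210 + D
Setting this equal to −64 kJ gives D = 146 kJ/mol.

D(I-I) ≈ 146 kJ/mol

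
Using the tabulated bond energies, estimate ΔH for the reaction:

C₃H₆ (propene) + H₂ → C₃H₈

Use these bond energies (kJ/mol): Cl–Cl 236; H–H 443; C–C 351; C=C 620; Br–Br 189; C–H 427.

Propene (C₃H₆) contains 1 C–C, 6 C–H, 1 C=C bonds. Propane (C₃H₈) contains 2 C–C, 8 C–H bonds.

Bonds broken (reactants):
  C–C: 1 × 351 = 351
  C–H: 6 × 427 = 2562
  C=C: 1 × 620 = 620
  H–H: 1 × 443 = 443
  Σ(broken) = 3976 kJ
Bonds formed (products):
  C–C: 2 × 351 = 702
  C–H: 8 × 427 = 3416
  Σ(formed) = 4118 kJ
ΔH = Σ(broken) − Σ(formed) = 3976 − 4118 = −142 kJ

ΔH ≈ −142 kJ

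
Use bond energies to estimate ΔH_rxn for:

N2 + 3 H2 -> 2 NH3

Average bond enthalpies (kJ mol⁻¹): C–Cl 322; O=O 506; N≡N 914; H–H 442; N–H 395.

ΔH ≈ −130 kJ

Bonds broken (reactants):
  H–H: 3 × 442 = 1326
  N≡N: 1 × 914 = 914
  Σ(broken) = 2240 kJ
Bonds formed (products):
  N–H: 6 × 395 = 2370
  Σ(formed) = 2370 kJ
ΔH = Σ(broken) − Σ(formed) = 2240 − 2370 = −130 kJ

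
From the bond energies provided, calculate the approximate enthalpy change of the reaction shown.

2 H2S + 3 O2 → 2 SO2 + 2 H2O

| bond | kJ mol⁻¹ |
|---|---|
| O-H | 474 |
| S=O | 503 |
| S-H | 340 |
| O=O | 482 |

ΔH ≈ −1102 kJ

Bonds broken (reactants):
  O=O: 3 × 482 = 1446
  S-H: 4 × 340 = 1360
  Σ(broken) = 2806 kJ
Bonds formed (products):
  O-H: 4 × 474 = 1896
  S=O: 4 × 503 = 2012
  Σ(formed) = 3908 kJ
ΔH = Σ(broken) − Σ(formed) = 2806 − 3908 = −1102 kJ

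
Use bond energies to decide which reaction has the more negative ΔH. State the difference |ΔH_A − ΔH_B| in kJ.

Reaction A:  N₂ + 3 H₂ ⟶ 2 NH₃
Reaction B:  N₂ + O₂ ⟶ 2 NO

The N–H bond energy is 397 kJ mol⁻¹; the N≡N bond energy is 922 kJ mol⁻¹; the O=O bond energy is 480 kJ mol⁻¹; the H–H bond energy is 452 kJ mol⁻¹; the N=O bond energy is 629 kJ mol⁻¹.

Reaction A, by 248 kJ

Reaction A:
  Bonds broken (reactants):
    H–H: 3 × 452 = 1356
    N≡N: 1 × 922 = 922
    Σ(broken) = 2278 kJ
  Bonds formed (products):
    N–H: 6 × 397 = 2382
    Σ(formed) = 2382 kJ
  ΔH_A = 2278 − 2382 = −104 kJ
Reaction B:
  Bonds broken (reactants):
    N≡N: 1 × 922 = 922
    O=O: 1 × 480 = 480
    Σ(broken) = 1402 kJ
  Bonds formed (products):
    N=O: 2 × 629 = 1258
    Σ(formed) = 1258 kJ
  ΔH_B = 1402 − 1258 = +144 kJ
ΔH_A − ΔH_B = −248 kJ, so reaction A has the more negative ΔH; |ΔH_A − ΔH_B| = 248 kJ.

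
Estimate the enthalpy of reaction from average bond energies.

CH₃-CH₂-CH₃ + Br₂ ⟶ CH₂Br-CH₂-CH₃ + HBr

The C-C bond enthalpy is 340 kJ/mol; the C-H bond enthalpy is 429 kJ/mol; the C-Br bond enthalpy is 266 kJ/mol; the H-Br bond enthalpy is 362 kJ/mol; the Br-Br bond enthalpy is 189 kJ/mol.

Bonds broken (reactants):
  Br-Br: 1 × 189 = 189
  C-C: 2 × 340 = 680
  C-H: 8 × 429 = 3432
  Σ(broken) = 4301 kJ
Bonds formed (products):
  C-Br: 1 × 266 = 266
  C-C: 2 × 340 = 680
  C-H: 7 × 429 = 3003
  H-Br: 1 × 362 = 362
  Σ(formed) = 4311 kJ
ΔH = Σ(broken) − Σ(formed) = 4301 − 4311 = −10 kJ

ΔH ≈ −10 kJ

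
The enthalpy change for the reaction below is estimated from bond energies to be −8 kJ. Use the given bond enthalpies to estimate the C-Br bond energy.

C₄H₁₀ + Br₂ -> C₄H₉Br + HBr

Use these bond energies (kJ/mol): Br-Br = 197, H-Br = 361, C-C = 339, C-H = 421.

Let D be the C-Br bond energy.
Σ(broken) = 1×197 + 3×339 + 10×421 = 5424
Σ(formed) = 1×D + 3×339 + 9×421 + 1×361 = 5167 + D
ΔH = Σ(broken) − Σ(formed) = (5424) − (5167 + D) = +257 − D
Setting this equal to −8 kJ gives D = 265 kJ/mol.

D(C-Br) ≈ 265 kJ/mol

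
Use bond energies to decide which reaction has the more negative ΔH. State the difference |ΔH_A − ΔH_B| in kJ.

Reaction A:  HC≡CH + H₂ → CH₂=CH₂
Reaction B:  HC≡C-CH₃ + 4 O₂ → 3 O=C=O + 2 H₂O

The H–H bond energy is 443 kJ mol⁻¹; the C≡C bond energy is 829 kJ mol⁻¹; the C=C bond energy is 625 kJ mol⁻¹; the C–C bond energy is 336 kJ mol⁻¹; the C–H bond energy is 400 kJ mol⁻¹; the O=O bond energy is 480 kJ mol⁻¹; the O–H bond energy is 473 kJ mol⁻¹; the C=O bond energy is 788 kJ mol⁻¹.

Reaction B, by 1782 kJ

Reaction A:
  Bonds broken (reactants):
    C≡C: 1 × 829 = 829
    C–H: 2 × 400 = 800
    H–H: 1 × 443 = 443
    Σ(broken) = 2072 kJ
  Bonds formed (products):
    C–H: 4 × 400 = 1600
    C=C: 1 × 625 = 625
    Σ(formed) = 2225 kJ
  ΔH_A = 2072 − 2225 = −153 kJ
Reaction B:
  Bonds broken (reactants):
    C≡C: 1 × 829 = 829
    C–C: 1 × 336 = 336
    C–H: 4 × 400 = 1600
    O=O: 4 × 480 = 1920
    Σ(broken) = 4685 kJ
  Bonds formed (products):
    C=O: 6 × 788 = 4728
    O–H: 4 × 473 = 1892
    Σ(formed) = 6620 kJ
  ΔH_B = 4685 − 6620 = −1935 kJ
ΔH_A − ΔH_B = +1782 kJ, so reaction B has the more negative ΔH; |ΔH_A − ΔH_B| = 1782 kJ.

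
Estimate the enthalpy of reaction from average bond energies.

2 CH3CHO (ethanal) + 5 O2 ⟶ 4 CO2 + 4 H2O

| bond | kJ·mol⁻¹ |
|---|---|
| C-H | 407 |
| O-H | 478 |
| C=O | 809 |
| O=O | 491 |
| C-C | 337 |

ΔH ≈ −2293 kJ

Bonds broken (reactants):
  C-C: 2 × 337 = 674
  C-H: 8 × 407 = 3256
  C=O: 2 × 809 = 1618
  O=O: 5 × 491 = 2455
  Σ(broken) = 8003 kJ
Bonds formed (products):
  C=O: 8 × 809 = 6472
  O-H: 8 × 478 = 3824
  Σ(formed) = 10296 kJ
ΔH = Σ(broken) − Σ(formed) = 8003 − 10296 = −2293 kJ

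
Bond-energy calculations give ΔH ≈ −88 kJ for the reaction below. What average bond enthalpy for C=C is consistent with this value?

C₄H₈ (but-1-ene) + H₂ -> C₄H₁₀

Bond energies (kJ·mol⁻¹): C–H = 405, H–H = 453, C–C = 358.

Let D be the C=C bond energy.
Σ(broken) = 2×358 + 8×405 + 1×D + 1×453 = 4409 + D
Σ(formed) = 3×358 + 10×405 = 5124
ΔH = Σ(broken) − Σ(formed) = (4409 + D) − (5124) = −715 + D
Setting this equal to −88 kJ gives D = 627 kJ/mol.

D(C=C) ≈ 627 kJ/mol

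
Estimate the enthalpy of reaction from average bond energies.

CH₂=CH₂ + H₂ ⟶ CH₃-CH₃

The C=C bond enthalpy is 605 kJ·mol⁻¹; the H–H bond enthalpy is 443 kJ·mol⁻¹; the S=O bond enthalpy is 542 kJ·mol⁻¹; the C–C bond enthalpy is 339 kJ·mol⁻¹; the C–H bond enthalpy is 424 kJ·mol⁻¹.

ΔH ≈ −139 kJ

Bonds broken (reactants):
  C–H: 4 × 424 = 1696
  C=C: 1 × 605 = 605
  H–H: 1 × 443 = 443
  Σ(broken) = 2744 kJ
Bonds formed (products):
  C–C: 1 × 339 = 339
  C–H: 6 × 424 = 2544
  Σ(formed) = 2883 kJ
ΔH = Σ(broken) − Σ(formed) = 2744 − 2883 = −139 kJ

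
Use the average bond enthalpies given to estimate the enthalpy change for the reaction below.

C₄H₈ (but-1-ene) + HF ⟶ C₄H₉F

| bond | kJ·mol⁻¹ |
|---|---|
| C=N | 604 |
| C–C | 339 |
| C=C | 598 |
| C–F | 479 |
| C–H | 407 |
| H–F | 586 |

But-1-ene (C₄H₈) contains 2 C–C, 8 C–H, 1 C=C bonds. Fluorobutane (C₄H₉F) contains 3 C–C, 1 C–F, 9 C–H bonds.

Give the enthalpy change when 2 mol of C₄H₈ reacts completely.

ΔH = −82 kJ

Bonds broken (reactants):
  C–C: 2 × 339 = 678
  C–H: 8 × 407 = 3256
  C=C: 1 × 598 = 598
  H–F: 1 × 586 = 586
  Σ(broken) = 5118 kJ
Bonds formed (products):
  C–C: 3 × 339 = 1017
  C–F: 1 × 479 = 479
  C–H: 9 × 407 = 3663
  Σ(formed) = 5159 kJ
ΔH = Σ(broken) − Σ(formed) = 5118 − 5159 = −41 kJ
For 2× the reaction as written: 2 × (−41) = −82 kJ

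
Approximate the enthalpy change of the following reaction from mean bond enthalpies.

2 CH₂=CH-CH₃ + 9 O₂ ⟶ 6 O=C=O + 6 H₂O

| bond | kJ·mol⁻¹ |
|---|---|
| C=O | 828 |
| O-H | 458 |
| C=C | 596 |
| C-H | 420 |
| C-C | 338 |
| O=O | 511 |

Bonds broken (reactants):
  C-C: 2 × 338 = 676
  C-H: 12 × 420 = 5040
  C=C: 2 × 596 = 1192
  O=O: 9 × 511 = 4599
  Σ(broken) = 11507 kJ
Bonds formed (products):
  C=O: 12 × 828 = 9936
  O-H: 12 × 458 = 5496
  Σ(formed) = 15432 kJ
ΔH = Σ(broken) − Σ(formed) = 11507 − 15432 = −3925 kJ

ΔH ≈ −3925 kJ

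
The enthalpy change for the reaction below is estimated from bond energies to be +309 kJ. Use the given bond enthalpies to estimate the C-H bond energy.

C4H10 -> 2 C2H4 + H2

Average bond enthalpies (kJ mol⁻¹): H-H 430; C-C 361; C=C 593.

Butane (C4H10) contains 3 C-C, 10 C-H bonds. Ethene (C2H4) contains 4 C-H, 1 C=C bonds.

D(C-H) ≈ 421 kJ/mol

Let D be the C-H bond energy.
Σ(broken) = 3×361 + 10×D = 1083 + 10D
Σ(formed) = 8×D + 2×593 + 1×430 = 1616 + 8D
ΔH = Σ(broken) − Σ(formed) = (1083 + 10D) − (1616 + 8D) = −533 + 2D
Setting this equal to +309 kJ gives 2D = 842, so D = 421 kJ/mol.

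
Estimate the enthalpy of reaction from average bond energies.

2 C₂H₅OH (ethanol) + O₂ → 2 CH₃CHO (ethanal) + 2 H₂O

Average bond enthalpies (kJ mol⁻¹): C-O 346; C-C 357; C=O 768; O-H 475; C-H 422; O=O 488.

ΔH ≈ −462 kJ

Bonds broken (reactants):
  C-C: 2 × 357 = 714
  C-H: 10 × 422 = 4220
  C-O: 2 × 346 = 692
  O-H: 2 × 475 = 950
  O=O: 1 × 488 = 488
  Σ(broken) = 7064 kJ
Bonds formed (products):
  C-C: 2 × 357 = 714
  C-H: 8 × 422 = 3376
  C=O: 2 × 768 = 1536
  O-H: 4 × 475 = 1900
  Σ(formed) = 7526 kJ
ΔH = Σ(broken) − Σ(formed) = 7064 − 7526 = −462 kJ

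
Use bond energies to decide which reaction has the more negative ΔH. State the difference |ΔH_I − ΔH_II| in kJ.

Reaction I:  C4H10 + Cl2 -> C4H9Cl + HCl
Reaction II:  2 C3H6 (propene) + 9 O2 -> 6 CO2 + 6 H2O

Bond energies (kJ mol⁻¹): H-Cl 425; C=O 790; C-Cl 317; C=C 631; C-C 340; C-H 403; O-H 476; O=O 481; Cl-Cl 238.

Reaction II, by 3984 kJ

Reaction I:
  Bonds broken (reactants):
    C-C: 3 × 340 = 1020
    C-H: 10 × 403 = 4030
    Cl-Cl: 1 × 238 = 238
    Σ(broken) = 5288 kJ
  Bonds formed (products):
    C-C: 3 × 340 = 1020
    C-Cl: 1 × 317 = 317
    C-H: 9 × 403 = 3627
    H-Cl: 1 × 425 = 425
    Σ(formed) = 5389 kJ
  ΔH_I = 5288 − 5389 = −101 kJ
Reaction II:
  Bonds broken (reactants):
    C-C: 2 × 340 = 680
    C-H: 12 × 403 = 4836
    C=C: 2 × 631 = 1262
    O=O: 9 × 481 = 4329
    Σ(broken) = 11107 kJ
  Bonds formed (products):
    C=O: 12 × 790 = 9480
    O-H: 12 × 476 = 5712
    Σ(formed) = 15192 kJ
  ΔH_II = 11107 − 15192 = −4085 kJ
ΔH_I − ΔH_II = +3984 kJ, so reaction II has the more negative ΔH; |ΔH_I − ΔH_II| = 3984 kJ.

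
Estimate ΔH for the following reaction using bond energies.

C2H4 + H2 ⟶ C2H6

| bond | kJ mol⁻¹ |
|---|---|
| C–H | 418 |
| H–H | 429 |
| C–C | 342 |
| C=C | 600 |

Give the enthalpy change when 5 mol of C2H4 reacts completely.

ΔH = −745 kJ

Bonds broken (reactants):
  C–H: 4 × 418 = 1672
  C=C: 1 × 600 = 600
  H–H: 1 × 429 = 429
  Σ(broken) = 2701 kJ
Bonds formed (products):
  C–C: 1 × 342 = 342
  C–H: 6 × 418 = 2508
  Σ(formed) = 2850 kJ
ΔH = Σ(broken) − Σ(formed) = 2701 − 2850 = −149 kJ
For 5× the reaction as written: 5 × (−149) = −745 kJ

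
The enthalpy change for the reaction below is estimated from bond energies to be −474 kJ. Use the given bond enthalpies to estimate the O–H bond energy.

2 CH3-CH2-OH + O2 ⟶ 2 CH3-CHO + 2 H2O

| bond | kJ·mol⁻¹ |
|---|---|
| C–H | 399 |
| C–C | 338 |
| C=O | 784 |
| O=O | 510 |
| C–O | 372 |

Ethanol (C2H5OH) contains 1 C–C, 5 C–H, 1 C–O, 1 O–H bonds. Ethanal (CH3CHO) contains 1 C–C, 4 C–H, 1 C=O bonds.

Let D be the O–H bond energy.
Σ(broken) = 2×338 + 10×399 + 2×372 + 2×D + 1×510 = 5920 + 2D
Σ(formed) = 2×338 + 8×399 + 2×784 + 4×D = 5436 + 4D
ΔH = Σ(broken) − Σ(formed) = (5920 + 2D) − (5436 + 4D) = +484 − 2D
Setting this equal to −474 kJ gives 2D = 958, so D = 479 kJ/mol.

D(O–H) ≈ 479 kJ/mol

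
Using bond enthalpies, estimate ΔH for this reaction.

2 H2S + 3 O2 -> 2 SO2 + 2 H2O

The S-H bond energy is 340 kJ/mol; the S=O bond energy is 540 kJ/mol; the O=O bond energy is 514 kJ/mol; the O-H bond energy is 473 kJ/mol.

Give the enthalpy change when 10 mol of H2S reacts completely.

Bonds broken (reactants):
  O=O: 3 × 514 = 1542
  S-H: 4 × 340 = 1360
  Σ(broken) = 2902 kJ
Bonds formed (products):
  O-H: 4 × 473 = 1892
  S=O: 4 × 540 = 2160
  Σ(formed) = 4052 kJ
ΔH = Σ(broken) − Σ(formed) = 2902 − 4052 = −1150 kJ
For 5× the reaction as written: 5 × (−1150) = −5750 kJ

ΔH = −5750 kJ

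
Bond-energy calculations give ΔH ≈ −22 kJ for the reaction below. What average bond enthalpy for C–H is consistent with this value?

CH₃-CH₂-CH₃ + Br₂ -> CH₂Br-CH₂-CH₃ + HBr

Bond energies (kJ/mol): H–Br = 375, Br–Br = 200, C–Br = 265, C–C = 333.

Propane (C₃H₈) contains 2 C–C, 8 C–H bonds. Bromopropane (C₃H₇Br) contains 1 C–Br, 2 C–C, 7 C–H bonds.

D(C–H) ≈ 418 kJ/mol

Let D be the C–H bond energy.
Σ(broken) = 1×200 + 2×333 + 8×D = 866 + 8D
Σ(formed) = 1×265 + 2×333 + 7×D + 1×375 = 1306 + 7D
ΔH = Σ(broken) − Σ(formed) = (866 + 8D) − (1306 + 7D) = −440 + D
Setting this equal to −22 kJ gives D = 418 kJ/mol.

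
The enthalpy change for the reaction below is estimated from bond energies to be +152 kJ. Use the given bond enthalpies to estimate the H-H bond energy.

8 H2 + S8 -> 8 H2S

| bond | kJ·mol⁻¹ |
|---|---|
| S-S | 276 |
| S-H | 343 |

D(H-H) ≈ 429 kJ/mol

Let D be the H-H bond energy.
Σ(broken) = 8×D + 8×276 = 2208 + 8D
Σ(formed) = 16×343 = 5488
ΔH = Σ(broken) − Σ(formed) = (2208 + 8D) − (5488) = −3280 + 8D
Setting this equal to +152 kJ gives 8D = 3432, so D = 429 kJ/mol.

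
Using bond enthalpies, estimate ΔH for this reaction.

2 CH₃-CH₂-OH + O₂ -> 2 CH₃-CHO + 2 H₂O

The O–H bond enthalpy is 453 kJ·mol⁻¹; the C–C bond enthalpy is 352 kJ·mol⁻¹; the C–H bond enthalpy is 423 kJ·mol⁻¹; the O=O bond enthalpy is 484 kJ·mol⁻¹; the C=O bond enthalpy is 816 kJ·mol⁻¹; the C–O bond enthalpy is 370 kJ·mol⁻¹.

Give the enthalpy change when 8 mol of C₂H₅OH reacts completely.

ΔH = −1872 kJ

Bonds broken (reactants):
  C–C: 2 × 352 = 704
  C–H: 10 × 423 = 4230
  C–O: 2 × 370 = 740
  O–H: 2 × 453 = 906
  O=O: 1 × 484 = 484
  Σ(broken) = 7064 kJ
Bonds formed (products):
  C–C: 2 × 352 = 704
  C–H: 8 × 423 = 3384
  C=O: 2 × 816 = 1632
  O–H: 4 × 453 = 1812
  Σ(formed) = 7532 kJ
ΔH = Σ(broken) − Σ(formed) = 7064 − 7532 = −468 kJ
For 4× the reaction as written: 4 × (−468) = −1872 kJ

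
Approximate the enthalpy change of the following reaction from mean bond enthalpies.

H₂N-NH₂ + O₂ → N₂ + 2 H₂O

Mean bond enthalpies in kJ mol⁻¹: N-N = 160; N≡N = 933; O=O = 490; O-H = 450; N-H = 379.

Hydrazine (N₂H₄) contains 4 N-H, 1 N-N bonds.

Bonds broken (reactants):
  N-H: 4 × 379 = 1516
  N-N: 1 × 160 = 160
  O=O: 1 × 490 = 490
  Σ(broken) = 2166 kJ
Bonds formed (products):
  N≡N: 1 × 933 = 933
  O-H: 4 × 450 = 1800
  Σ(formed) = 2733 kJ
ΔH = Σ(broken) − Σ(formed) = 2166 − 2733 = −567 kJ

ΔH ≈ −567 kJ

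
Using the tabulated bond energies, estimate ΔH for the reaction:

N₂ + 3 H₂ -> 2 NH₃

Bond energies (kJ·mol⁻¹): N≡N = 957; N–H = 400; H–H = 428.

ΔH ≈ −159 kJ

Bonds broken (reactants):
  H–H: 3 × 428 = 1284
  N≡N: 1 × 957 = 957
  Σ(broken) = 2241 kJ
Bonds formed (products):
  N–H: 6 × 400 = 2400
  Σ(formed) = 2400 kJ
ΔH = Σ(broken) − Σ(formed) = 2241 − 2400 = −159 kJ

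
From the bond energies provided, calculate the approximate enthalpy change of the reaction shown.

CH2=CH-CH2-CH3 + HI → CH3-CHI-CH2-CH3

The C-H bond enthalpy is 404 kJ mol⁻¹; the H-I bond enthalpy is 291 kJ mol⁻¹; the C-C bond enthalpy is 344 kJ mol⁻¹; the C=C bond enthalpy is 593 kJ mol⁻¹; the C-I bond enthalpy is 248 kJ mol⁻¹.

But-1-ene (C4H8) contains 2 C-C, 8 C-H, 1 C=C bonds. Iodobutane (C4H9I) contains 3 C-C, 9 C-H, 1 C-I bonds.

ΔH ≈ −112 kJ

Bonds broken (reactants):
  C-C: 2 × 344 = 688
  C-H: 8 × 404 = 3232
  C=C: 1 × 593 = 593
  H-I: 1 × 291 = 291
  Σ(broken) = 4804 kJ
Bonds formed (products):
  C-C: 3 × 344 = 1032
  C-H: 9 × 404 = 3636
  C-I: 1 × 248 = 248
  Σ(formed) = 4916 kJ
ΔH = Σ(broken) − Σ(formed) = 4804 − 4916 = −112 kJ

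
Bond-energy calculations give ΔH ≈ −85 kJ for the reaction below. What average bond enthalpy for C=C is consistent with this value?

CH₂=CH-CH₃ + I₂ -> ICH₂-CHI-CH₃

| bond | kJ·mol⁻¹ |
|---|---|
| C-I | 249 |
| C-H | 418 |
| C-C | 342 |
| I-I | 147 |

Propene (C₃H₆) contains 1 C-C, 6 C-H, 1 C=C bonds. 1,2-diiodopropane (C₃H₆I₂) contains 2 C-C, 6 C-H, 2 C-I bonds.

D(C=C) ≈ 608 kJ/mol

Let D be the C=C bond energy.
Σ(broken) = 1×342 + 6×418 + 1×D + 1×147 = 2997 + D
Σ(formed) = 2×342 + 6×418 + 2×249 = 3690
ΔH = Σ(broken) − Σ(formed) = (2997 + D) − (3690) = −693 + D
Setting this equal to −85 kJ gives D = 608 kJ/mol.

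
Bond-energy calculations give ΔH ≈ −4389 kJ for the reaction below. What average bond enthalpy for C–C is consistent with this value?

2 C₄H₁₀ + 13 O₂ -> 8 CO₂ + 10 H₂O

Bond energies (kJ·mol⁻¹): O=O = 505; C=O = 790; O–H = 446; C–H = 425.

D(C–C) ≈ 351 kJ/mol

Let D be the C–C bond energy.
Σ(broken) = 6×D + 20×425 + 13×505 = 15065 + 6D
Σ(formed) = 16×790 + 20×446 = 21560
ΔH = Σ(broken) − Σ(formed) = (15065 + 6D) − (21560) = −6495 + 6D
Setting this equal to −4389 kJ gives 6D = 2106, so D = 351 kJ/mol.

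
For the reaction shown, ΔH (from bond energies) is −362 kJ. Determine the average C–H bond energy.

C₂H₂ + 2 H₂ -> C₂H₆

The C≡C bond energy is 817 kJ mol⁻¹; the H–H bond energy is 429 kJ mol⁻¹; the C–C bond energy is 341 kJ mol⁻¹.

D(C–H) ≈ 424 kJ/mol

Let D be the C–H bond energy.
Σ(broken) = 1×817 + 2×D + 2×429 = 1675 + 2D
Σ(formed) = 1×341 + 6×D = 341 + 6D
ΔH = Σ(broken) − Σ(formed) = (1675 + 2D) − (341 + 6D) = +1334 − 4D
Setting this equal to −362 kJ gives 4D = 1696, so D = 424 kJ/mol.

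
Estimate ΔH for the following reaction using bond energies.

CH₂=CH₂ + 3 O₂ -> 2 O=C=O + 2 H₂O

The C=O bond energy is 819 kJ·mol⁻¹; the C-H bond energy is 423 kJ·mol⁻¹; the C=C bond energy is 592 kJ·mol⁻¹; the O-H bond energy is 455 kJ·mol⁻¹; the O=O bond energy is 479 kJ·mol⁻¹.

ΔH ≈ −1375 kJ

Bonds broken (reactants):
  C-H: 4 × 423 = 1692
  C=C: 1 × 592 = 592
  O=O: 3 × 479 = 1437
  Σ(broken) = 3721 kJ
Bonds formed (products):
  C=O: 4 × 819 = 3276
  O-H: 4 × 455 = 1820
  Σ(formed) = 5096 kJ
ΔH = Σ(broken) − Σ(formed) = 3721 − 5096 = −1375 kJ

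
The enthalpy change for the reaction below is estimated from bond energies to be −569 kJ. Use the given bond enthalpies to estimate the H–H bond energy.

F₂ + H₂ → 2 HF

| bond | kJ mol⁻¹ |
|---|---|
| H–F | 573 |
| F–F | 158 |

Let D be the H–H bond energy.
Σ(broken) = 1×158 + 1×D = 158 + D
Σ(formed) = 2×573 = 1146
ΔH = Σ(broken) − Σ(formed) = (158 + D) − (1146) = −988 + D
Setting this equal to −569 kJ gives D = 419 kJ/mol.

D(H–H) ≈ 419 kJ/mol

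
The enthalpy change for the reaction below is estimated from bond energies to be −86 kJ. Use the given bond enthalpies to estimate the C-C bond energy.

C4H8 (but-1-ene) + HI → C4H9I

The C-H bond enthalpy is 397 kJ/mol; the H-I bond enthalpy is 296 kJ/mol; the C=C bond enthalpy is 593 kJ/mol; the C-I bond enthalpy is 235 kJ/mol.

Let D be the C-C bond energy.
Σ(broken) = 2×D + 8×397 + 1×593 + 1×296 = 4065 + 2D
Σ(formed) = 3×D + 9×397 + 1×235 = 3808 + 3D
ΔH = Σ(broken) − Σ(formed) = (4065 + 2D) − (3808 + 3D) = +257 − D
Setting this equal to −86 kJ gives D = 343 kJ/mol.

D(C-C) ≈ 343 kJ/mol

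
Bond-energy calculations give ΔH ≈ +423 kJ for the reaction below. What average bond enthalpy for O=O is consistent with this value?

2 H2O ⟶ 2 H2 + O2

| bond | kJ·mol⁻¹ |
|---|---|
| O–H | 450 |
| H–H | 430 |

Let D be the O=O bond energy.
Σ(broken) = 4×450 = 1800
Σ(formed) = 2×430 + 1×D = 860 + D
ΔH = Σ(broken) − Σ(formed) = (1800) − (860 + D) = +940 − D
Setting this equal to +423 kJ gives D = 517 kJ/mol.

D(O=O) ≈ 517 kJ/mol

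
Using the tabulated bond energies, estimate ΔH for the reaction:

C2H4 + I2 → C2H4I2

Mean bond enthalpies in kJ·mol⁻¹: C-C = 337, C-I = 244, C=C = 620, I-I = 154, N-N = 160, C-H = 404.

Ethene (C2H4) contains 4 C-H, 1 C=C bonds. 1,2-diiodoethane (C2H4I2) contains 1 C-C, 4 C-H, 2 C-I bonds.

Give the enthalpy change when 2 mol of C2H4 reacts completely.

Bonds broken (reactants):
  C-H: 4 × 404 = 1616
  C=C: 1 × 620 = 620
  I-I: 1 × 154 = 154
  Σ(broken) = 2390 kJ
Bonds formed (products):
  C-C: 1 × 337 = 337
  C-H: 4 × 404 = 1616
  C-I: 2 × 244 = 488
  Σ(formed) = 2441 kJ
ΔH = Σ(broken) − Σ(formed) = 2390 − 2441 = −51 kJ
For 2× the reaction as written: 2 × (−51) = −102 kJ

ΔH = −102 kJ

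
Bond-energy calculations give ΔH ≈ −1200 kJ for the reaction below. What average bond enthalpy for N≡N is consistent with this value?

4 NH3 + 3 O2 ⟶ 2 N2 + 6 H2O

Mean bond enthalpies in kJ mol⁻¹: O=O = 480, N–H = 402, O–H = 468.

D(N≡N) ≈ 924 kJ/mol

Let D be the N≡N bond energy.
Σ(broken) = 12×402 + 3×480 = 6264
Σ(formed) = 2×D + 12×468 = 5616 + 2D
ΔH = Σ(broken) − Σ(formed) = (6264) − (5616 + 2D) = +648 − 2D
Setting this equal to −1200 kJ gives 2D = 1848, so D = 924 kJ/mol.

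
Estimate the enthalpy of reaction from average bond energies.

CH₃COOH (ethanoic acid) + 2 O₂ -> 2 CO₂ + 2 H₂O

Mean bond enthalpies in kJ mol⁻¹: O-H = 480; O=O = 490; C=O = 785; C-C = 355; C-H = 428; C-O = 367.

Bonds broken (reactants):
  C-C: 1 × 355 = 355
  C-H: 3 × 428 = 1284
  C-O: 1 × 367 = 367
  C=O: 1 × 785 = 785
  O-H: 1 × 480 = 480
  O=O: 2 × 490 = 980
  Σ(broken) = 4251 kJ
Bonds formed (products):
  C=O: 4 × 785 = 3140
  O-H: 4 × 480 = 1920
  Σ(formed) = 5060 kJ
ΔH = Σ(broken) − Σ(formed) = 4251 − 5060 = −809 kJ

ΔH ≈ −809 kJ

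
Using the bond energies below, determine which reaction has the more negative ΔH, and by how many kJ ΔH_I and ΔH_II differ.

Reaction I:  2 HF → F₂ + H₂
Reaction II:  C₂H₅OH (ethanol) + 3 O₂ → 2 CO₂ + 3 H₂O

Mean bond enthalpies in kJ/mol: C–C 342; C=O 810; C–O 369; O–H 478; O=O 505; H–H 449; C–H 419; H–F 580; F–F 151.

Reaction I:
  Bonds broken (reactants):
    H–F: 2 × 580 = 1160
    Σ(broken) = 1160 kJ
  Bonds formed (products):
    F–F: 1 × 151 = 151
    H–H: 1 × 449 = 449
    Σ(formed) = 600 kJ
  ΔH_I = 1160 − 600 = +560 kJ
Reaction II:
  Bonds broken (reactants):
    C–C: 1 × 342 = 342
    C–H: 5 × 419 = 2095
    C–O: 1 × 369 = 369
    O–H: 1 × 478 = 478
    O=O: 3 × 505 = 1515
    Σ(broken) = 4799 kJ
  Bonds formed (products):
    C=O: 4 × 810 = 3240
    O–H: 6 × 478 = 2868
    Σ(formed) = 6108 kJ
  ΔH_II = 4799 − 6108 = −1309 kJ
ΔH_I − ΔH_II = +1869 kJ, so reaction II has the more negative ΔH; |ΔH_I − ΔH_II| = 1869 kJ.

Reaction II, by 1869 kJ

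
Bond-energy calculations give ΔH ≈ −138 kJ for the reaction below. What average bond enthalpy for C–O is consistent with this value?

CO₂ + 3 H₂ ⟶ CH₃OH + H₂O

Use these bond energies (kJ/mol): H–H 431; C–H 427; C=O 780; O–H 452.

Let D be the C–O bond energy.
Σ(broken) = 2×780 + 3×431 = 2853
Σ(formed) = 3×427 + 1×D + 3×452 = 2637 + D
ΔH = Σ(broken) − Σ(formed) = (2853) − (2637 + D) = +216 − D
Setting this equal to −138 kJ gives D = 354 kJ/mol.

D(C–O) ≈ 354 kJ/mol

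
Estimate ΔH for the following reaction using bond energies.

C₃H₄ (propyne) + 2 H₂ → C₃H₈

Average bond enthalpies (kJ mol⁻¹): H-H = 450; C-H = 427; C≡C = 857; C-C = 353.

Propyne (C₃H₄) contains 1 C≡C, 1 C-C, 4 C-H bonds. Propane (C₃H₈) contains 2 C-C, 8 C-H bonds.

ΔH ≈ −304 kJ

Bonds broken (reactants):
  C≡C: 1 × 857 = 857
  C-C: 1 × 353 = 353
  C-H: 4 × 427 = 1708
  H-H: 2 × 450 = 900
  Σ(broken) = 3818 kJ
Bonds formed (products):
  C-C: 2 × 353 = 706
  C-H: 8 × 427 = 3416
  Σ(formed) = 4122 kJ
ΔH = Σ(broken) − Σ(formed) = 3818 − 4122 = −304 kJ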